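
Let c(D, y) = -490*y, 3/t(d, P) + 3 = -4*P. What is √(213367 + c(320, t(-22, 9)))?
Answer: √36065393/13 ≈ 461.96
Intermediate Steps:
t(d, P) = 3/(-3 - 4*P)
√(213367 + c(320, t(-22, 9))) = √(213367 - (-1470)/(3 + 4*9)) = √(213367 - (-1470)/(3 + 36)) = √(213367 - (-1470)/39) = √(213367 - 490*(-1/13)) = √(213367 + 490/13) = √(2774261/13) = √36065393/13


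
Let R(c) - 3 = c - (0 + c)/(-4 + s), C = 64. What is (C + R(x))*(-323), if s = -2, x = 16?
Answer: -83011/3 ≈ -27670.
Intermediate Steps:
R(c) = 3 + 7*c/6 (R(c) = 3 + (c - (0 + c)/(-4 - 2)) = 3 + (c - c/(-6)) = 3 + (c - c*(-1)/6) = 3 + (c - (-1)*c/6) = 3 + (c + c/6) = 3 + 7*c/6)
(C + R(x))*(-323) = (64 + (3 + (7/6)*16))*(-323) = (64 + (3 + 56/3))*(-323) = (64 + 65/3)*(-323) = (257/3)*(-323) = -83011/3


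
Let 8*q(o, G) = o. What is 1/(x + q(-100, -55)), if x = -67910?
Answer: -2/135845 ≈ -1.4723e-5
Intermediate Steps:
q(o, G) = o/8
1/(x + q(-100, -55)) = 1/(-67910 + (⅛)*(-100)) = 1/(-67910 - 25/2) = 1/(-135845/2) = -2/135845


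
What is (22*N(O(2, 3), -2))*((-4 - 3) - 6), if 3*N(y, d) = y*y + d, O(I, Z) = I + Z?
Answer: -6578/3 ≈ -2192.7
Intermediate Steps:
N(y, d) = d/3 + y**2/3 (N(y, d) = (y*y + d)/3 = (y**2 + d)/3 = (d + y**2)/3 = d/3 + y**2/3)
(22*N(O(2, 3), -2))*((-4 - 3) - 6) = (22*((1/3)*(-2) + (2 + 3)**2/3))*((-4 - 3) - 6) = (22*(-2/3 + (1/3)*5**2))*(-7 - 6) = (22*(-2/3 + (1/3)*25))*(-13) = (22*(-2/3 + 25/3))*(-13) = (22*(23/3))*(-13) = (506/3)*(-13) = -6578/3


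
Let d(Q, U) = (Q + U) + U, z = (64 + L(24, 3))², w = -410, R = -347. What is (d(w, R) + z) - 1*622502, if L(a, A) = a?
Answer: -615862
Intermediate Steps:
z = 7744 (z = (64 + 24)² = 88² = 7744)
d(Q, U) = Q + 2*U
(d(w, R) + z) - 1*622502 = ((-410 + 2*(-347)) + 7744) - 1*622502 = ((-410 - 694) + 7744) - 622502 = (-1104 + 7744) - 622502 = 6640 - 622502 = -615862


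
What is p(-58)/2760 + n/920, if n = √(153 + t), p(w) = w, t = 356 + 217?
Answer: -29/1380 + 11*√6/920 ≈ 0.0082729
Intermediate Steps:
t = 573
n = 11*√6 (n = √(153 + 573) = √726 = 11*√6 ≈ 26.944)
p(-58)/2760 + n/920 = -58/2760 + (11*√6)/920 = -58*1/2760 + (11*√6)*(1/920) = -29/1380 + 11*√6/920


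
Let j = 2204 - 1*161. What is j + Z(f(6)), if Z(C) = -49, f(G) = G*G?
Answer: 1994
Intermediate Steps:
f(G) = G²
j = 2043 (j = 2204 - 161 = 2043)
j + Z(f(6)) = 2043 - 49 = 1994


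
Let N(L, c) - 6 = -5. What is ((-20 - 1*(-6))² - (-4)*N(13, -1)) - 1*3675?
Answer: -3475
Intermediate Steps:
N(L, c) = 1 (N(L, c) = 6 - 5 = 1)
((-20 - 1*(-6))² - (-4)*N(13, -1)) - 1*3675 = ((-20 - 1*(-6))² - (-4)) - 1*3675 = ((-20 + 6)² - 1*(-4)) - 3675 = ((-14)² + 4) - 3675 = (196 + 4) - 3675 = 200 - 3675 = -3475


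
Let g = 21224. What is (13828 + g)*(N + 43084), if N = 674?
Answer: 1533805416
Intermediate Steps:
(13828 + g)*(N + 43084) = (13828 + 21224)*(674 + 43084) = 35052*43758 = 1533805416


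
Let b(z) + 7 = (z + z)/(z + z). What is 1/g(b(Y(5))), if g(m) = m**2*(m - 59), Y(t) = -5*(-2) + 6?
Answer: -1/2340 ≈ -0.00042735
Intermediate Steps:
Y(t) = 16 (Y(t) = 10 + 6 = 16)
b(z) = -6 (b(z) = -7 + (z + z)/(z + z) = -7 + (2*z)/((2*z)) = -7 + (2*z)*(1/(2*z)) = -7 + 1 = -6)
g(m) = m**2*(-59 + m)
1/g(b(Y(5))) = 1/((-6)**2*(-59 - 6)) = 1/(36*(-65)) = 1/(-2340) = -1/2340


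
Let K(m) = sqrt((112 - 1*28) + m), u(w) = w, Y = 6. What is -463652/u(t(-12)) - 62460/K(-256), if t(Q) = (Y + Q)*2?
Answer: 115913/3 + 31230*I*sqrt(43)/43 ≈ 38638.0 + 4762.5*I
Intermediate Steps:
t(Q) = 12 + 2*Q (t(Q) = (6 + Q)*2 = 12 + 2*Q)
K(m) = sqrt(84 + m) (K(m) = sqrt((112 - 28) + m) = sqrt(84 + m))
-463652/u(t(-12)) - 62460/K(-256) = -463652/(12 + 2*(-12)) - 62460/sqrt(84 - 256) = -463652/(12 - 24) - 62460*(-I*sqrt(43)/86) = -463652/(-12) - 62460*(-I*sqrt(43)/86) = -463652*(-1/12) - (-31230)*I*sqrt(43)/43 = 115913/3 + 31230*I*sqrt(43)/43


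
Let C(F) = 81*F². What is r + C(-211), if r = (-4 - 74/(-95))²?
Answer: 32546057661/9025 ≈ 3.6062e+6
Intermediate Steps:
r = 93636/9025 (r = (-4 - 74*(-1/95))² = (-4 + 74/95)² = (-306/95)² = 93636/9025 ≈ 10.375)
r + C(-211) = 93636/9025 + 81*(-211)² = 93636/9025 + 81*44521 = 93636/9025 + 3606201 = 32546057661/9025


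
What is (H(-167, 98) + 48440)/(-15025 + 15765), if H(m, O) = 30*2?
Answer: 2425/37 ≈ 65.541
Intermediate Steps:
H(m, O) = 60
(H(-167, 98) + 48440)/(-15025 + 15765) = (60 + 48440)/(-15025 + 15765) = 48500/740 = 48500*(1/740) = 2425/37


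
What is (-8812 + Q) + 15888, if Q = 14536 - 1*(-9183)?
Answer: 30795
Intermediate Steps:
Q = 23719 (Q = 14536 + 9183 = 23719)
(-8812 + Q) + 15888 = (-8812 + 23719) + 15888 = 14907 + 15888 = 30795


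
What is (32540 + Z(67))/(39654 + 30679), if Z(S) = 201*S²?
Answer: 934829/70333 ≈ 13.291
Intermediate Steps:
(32540 + Z(67))/(39654 + 30679) = (32540 + 201*67²)/(39654 + 30679) = (32540 + 201*4489)/70333 = (32540 + 902289)*(1/70333) = 934829*(1/70333) = 934829/70333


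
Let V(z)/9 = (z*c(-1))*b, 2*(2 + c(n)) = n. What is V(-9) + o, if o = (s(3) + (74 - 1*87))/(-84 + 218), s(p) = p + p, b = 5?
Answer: 67834/67 ≈ 1012.4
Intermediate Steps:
c(n) = -2 + n/2
s(p) = 2*p
V(z) = -225*z/2 (V(z) = 9*((z*(-2 + (½)*(-1)))*5) = 9*((z*(-2 - ½))*5) = 9*((z*(-5/2))*5) = 9*(-5*z/2*5) = 9*(-25*z/2) = -225*z/2)
o = -7/134 (o = (2*3 + (74 - 1*87))/(-84 + 218) = (6 + (74 - 87))/134 = (6 - 13)*(1/134) = -7*1/134 = -7/134 ≈ -0.052239)
V(-9) + o = -225/2*(-9) - 7/134 = 2025/2 - 7/134 = 67834/67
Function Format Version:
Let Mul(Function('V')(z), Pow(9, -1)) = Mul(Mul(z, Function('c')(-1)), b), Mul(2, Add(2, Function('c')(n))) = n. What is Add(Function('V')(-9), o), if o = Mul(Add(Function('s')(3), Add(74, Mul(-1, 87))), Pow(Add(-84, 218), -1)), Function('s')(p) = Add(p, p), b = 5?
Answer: Rational(67834, 67) ≈ 1012.4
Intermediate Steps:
Function('c')(n) = Add(-2, Mul(Rational(1, 2), n))
Function('s')(p) = Mul(2, p)
Function('V')(z) = Mul(Rational(-225, 2), z) (Function('V')(z) = Mul(9, Mul(Mul(z, Add(-2, Mul(Rational(1, 2), -1))), 5)) = Mul(9, Mul(Mul(z, Add(-2, Rational(-1, 2))), 5)) = Mul(9, Mul(Mul(z, Rational(-5, 2)), 5)) = Mul(9, Mul(Mul(Rational(-5, 2), z), 5)) = Mul(9, Mul(Rational(-25, 2), z)) = Mul(Rational(-225, 2), z))
o = Rational(-7, 134) (o = Mul(Add(Mul(2, 3), Add(74, Mul(-1, 87))), Pow(Add(-84, 218), -1)) = Mul(Add(6, Add(74, -87)), Pow(134, -1)) = Mul(Add(6, -13), Rational(1, 134)) = Mul(-7, Rational(1, 134)) = Rational(-7, 134) ≈ -0.052239)
Add(Function('V')(-9), o) = Add(Mul(Rational(-225, 2), -9), Rational(-7, 134)) = Add(Rational(2025, 2), Rational(-7, 134)) = Rational(67834, 67)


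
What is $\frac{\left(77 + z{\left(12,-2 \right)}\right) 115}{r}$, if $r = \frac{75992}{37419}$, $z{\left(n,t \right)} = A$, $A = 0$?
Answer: $\frac{2058045}{472} \approx 4360.3$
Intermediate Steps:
$z{\left(n,t \right)} = 0$
$r = \frac{75992}{37419}$ ($r = 75992 \cdot \frac{1}{37419} = \frac{75992}{37419} \approx 2.0308$)
$\frac{\left(77 + z{\left(12,-2 \right)}\right) 115}{r} = \frac{\left(77 + 0\right) 115}{\frac{75992}{37419}} = 77 \cdot 115 \cdot \frac{37419}{75992} = 8855 \cdot \frac{37419}{75992} = \frac{2058045}{472}$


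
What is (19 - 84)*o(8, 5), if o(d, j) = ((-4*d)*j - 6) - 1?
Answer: 10855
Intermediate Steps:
o(d, j) = -7 - 4*d*j (o(d, j) = (-4*d*j - 6) - 1 = (-6 - 4*d*j) - 1 = -7 - 4*d*j)
(19 - 84)*o(8, 5) = (19 - 84)*(-7 - 4*8*5) = -65*(-7 - 160) = -65*(-167) = 10855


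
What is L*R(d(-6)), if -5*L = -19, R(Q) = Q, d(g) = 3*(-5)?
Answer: -57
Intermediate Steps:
d(g) = -15
L = 19/5 (L = -1/5*(-19) = 19/5 ≈ 3.8000)
L*R(d(-6)) = (19/5)*(-15) = -57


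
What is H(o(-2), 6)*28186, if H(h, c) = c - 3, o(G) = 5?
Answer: 84558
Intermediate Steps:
H(h, c) = -3 + c
H(o(-2), 6)*28186 = (-3 + 6)*28186 = 3*28186 = 84558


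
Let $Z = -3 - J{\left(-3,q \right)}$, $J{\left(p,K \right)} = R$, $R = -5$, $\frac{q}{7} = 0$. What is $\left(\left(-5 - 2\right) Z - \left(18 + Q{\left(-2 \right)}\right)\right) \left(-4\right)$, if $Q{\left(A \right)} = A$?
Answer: $120$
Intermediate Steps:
$q = 0$ ($q = 7 \cdot 0 = 0$)
$J{\left(p,K \right)} = -5$
$Z = 2$ ($Z = -3 - -5 = -3 + 5 = 2$)
$\left(\left(-5 - 2\right) Z - \left(18 + Q{\left(-2 \right)}\right)\right) \left(-4\right) = \left(\left(-5 - 2\right) 2 - 16\right) \left(-4\right) = \left(\left(-7\right) 2 + \left(-18 + 2\right)\right) \left(-4\right) = \left(-14 - 16\right) \left(-4\right) = \left(-30\right) \left(-4\right) = 120$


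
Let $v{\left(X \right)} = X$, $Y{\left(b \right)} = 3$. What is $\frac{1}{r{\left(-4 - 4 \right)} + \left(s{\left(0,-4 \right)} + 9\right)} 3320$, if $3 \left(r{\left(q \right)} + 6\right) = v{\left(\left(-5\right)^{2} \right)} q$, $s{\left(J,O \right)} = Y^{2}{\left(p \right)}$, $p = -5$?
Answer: $- \frac{2490}{41} \approx -60.732$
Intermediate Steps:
$s{\left(J,O \right)} = 9$ ($s{\left(J,O \right)} = 3^{2} = 9$)
$r{\left(q \right)} = -6 + \frac{25 q}{3}$ ($r{\left(q \right)} = -6 + \frac{\left(-5\right)^{2} q}{3} = -6 + \frac{25 q}{3}$)
$\frac{1}{r{\left(-4 - 4 \right)} + \left(s{\left(0,-4 \right)} + 9\right)} 3320 = \frac{1}{\left(-6 + \frac{25 \left(-4 - 4\right)}{3}\right) + \left(9 + 9\right)} 3320 = \frac{1}{\left(-6 + \frac{25}{3} \left(-8\right)\right) + 18} \cdot 3320 = \frac{1}{\left(-6 - \frac{200}{3}\right) + 18} \cdot 3320 = \frac{1}{- \frac{218}{3} + 18} \cdot 3320 = \frac{1}{- \frac{164}{3}} \cdot 3320 = \left(- \frac{3}{164}\right) 3320 = - \frac{2490}{41}$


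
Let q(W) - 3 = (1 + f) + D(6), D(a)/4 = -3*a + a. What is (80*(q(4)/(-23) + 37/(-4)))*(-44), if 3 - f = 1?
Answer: 601040/23 ≈ 26132.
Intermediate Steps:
f = 2 (f = 3 - 1*1 = 3 - 1 = 2)
D(a) = -8*a (D(a) = 4*(-3*a + a) = 4*(-2*a) = -8*a)
q(W) = -42 (q(W) = 3 + ((1 + 2) - 8*6) = 3 + (3 - 48) = 3 - 45 = -42)
(80*(q(4)/(-23) + 37/(-4)))*(-44) = (80*(-42/(-23) + 37/(-4)))*(-44) = (80*(-42*(-1/23) + 37*(-1/4)))*(-44) = (80*(42/23 - 37/4))*(-44) = (80*(-683/92))*(-44) = -13660/23*(-44) = 601040/23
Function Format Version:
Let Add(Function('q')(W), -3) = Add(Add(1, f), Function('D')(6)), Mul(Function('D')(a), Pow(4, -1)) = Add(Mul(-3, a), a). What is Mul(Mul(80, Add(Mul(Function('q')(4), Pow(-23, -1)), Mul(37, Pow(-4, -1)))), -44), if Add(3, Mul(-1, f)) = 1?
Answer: Rational(601040, 23) ≈ 26132.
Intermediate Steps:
f = 2 (f = Add(3, Mul(-1, 1)) = Add(3, -1) = 2)
Function('D')(a) = Mul(-8, a) (Function('D')(a) = Mul(4, Add(Mul(-3, a), a)) = Mul(4, Mul(-2, a)) = Mul(-8, a))
Function('q')(W) = -42 (Function('q')(W) = Add(3, Add(Add(1, 2), Mul(-8, 6))) = Add(3, Add(3, -48)) = Add(3, -45) = -42)
Mul(Mul(80, Add(Mul(Function('q')(4), Pow(-23, -1)), Mul(37, Pow(-4, -1)))), -44) = Mul(Mul(80, Add(Mul(-42, Pow(-23, -1)), Mul(37, Pow(-4, -1)))), -44) = Mul(Mul(80, Add(Mul(-42, Rational(-1, 23)), Mul(37, Rational(-1, 4)))), -44) = Mul(Mul(80, Add(Rational(42, 23), Rational(-37, 4))), -44) = Mul(Mul(80, Rational(-683, 92)), -44) = Mul(Rational(-13660, 23), -44) = Rational(601040, 23)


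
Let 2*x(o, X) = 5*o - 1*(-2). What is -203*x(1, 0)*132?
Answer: -93786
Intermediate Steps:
x(o, X) = 1 + 5*o/2 (x(o, X) = (5*o - 1*(-2))/2 = (5*o + 2)/2 = (2 + 5*o)/2 = 1 + 5*o/2)
-203*x(1, 0)*132 = -203*(1 + (5/2)*1)*132 = -203*(1 + 5/2)*132 = -203*7/2*132 = -1421/2*132 = -93786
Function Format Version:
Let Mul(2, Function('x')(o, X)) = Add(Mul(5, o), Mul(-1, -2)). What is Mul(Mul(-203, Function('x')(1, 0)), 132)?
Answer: -93786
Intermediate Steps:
Function('x')(o, X) = Add(1, Mul(Rational(5, 2), o)) (Function('x')(o, X) = Mul(Rational(1, 2), Add(Mul(5, o), Mul(-1, -2))) = Mul(Rational(1, 2), Add(Mul(5, o), 2)) = Mul(Rational(1, 2), Add(2, Mul(5, o))) = Add(1, Mul(Rational(5, 2), o)))
Mul(Mul(-203, Function('x')(1, 0)), 132) = Mul(Mul(-203, Add(1, Mul(Rational(5, 2), 1))), 132) = Mul(Mul(-203, Add(1, Rational(5, 2))), 132) = Mul(Mul(-203, Rational(7, 2)), 132) = Mul(Rational(-1421, 2), 132) = -93786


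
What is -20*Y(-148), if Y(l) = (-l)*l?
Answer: 438080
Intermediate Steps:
Y(l) = -l²
-20*Y(-148) = -(-20)*(-148)² = -(-20)*21904 = -20*(-21904) = 438080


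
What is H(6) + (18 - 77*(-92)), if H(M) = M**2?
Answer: 7138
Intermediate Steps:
H(6) + (18 - 77*(-92)) = 6**2 + (18 - 77*(-92)) = 36 + (18 + 7084) = 36 + 7102 = 7138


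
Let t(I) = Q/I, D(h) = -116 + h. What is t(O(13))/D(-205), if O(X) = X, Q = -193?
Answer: 193/4173 ≈ 0.046250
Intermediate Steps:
t(I) = -193/I
t(O(13))/D(-205) = (-193/13)/(-116 - 205) = -193*1/13/(-321) = -193/13*(-1/321) = 193/4173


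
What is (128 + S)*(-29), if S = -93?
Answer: -1015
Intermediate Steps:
(128 + S)*(-29) = (128 - 93)*(-29) = 35*(-29) = -1015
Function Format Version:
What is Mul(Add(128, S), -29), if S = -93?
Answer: -1015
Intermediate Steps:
Mul(Add(128, S), -29) = Mul(Add(128, -93), -29) = Mul(35, -29) = -1015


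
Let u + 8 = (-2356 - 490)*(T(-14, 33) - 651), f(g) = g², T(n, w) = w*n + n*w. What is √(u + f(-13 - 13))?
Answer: √4483118 ≈ 2117.3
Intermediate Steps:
T(n, w) = 2*n*w (T(n, w) = n*w + n*w = 2*n*w)
u = 4482442 (u = -8 + (-2356 - 490)*(2*(-14)*33 - 651) = -8 - 2846*(-924 - 651) = -8 - 2846*(-1575) = -8 + 4482450 = 4482442)
√(u + f(-13 - 13)) = √(4482442 + (-13 - 13)²) = √(4482442 + (-26)²) = √(4482442 + 676) = √4483118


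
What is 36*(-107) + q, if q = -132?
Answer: -3984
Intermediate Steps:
36*(-107) + q = 36*(-107) - 132 = -3852 - 132 = -3984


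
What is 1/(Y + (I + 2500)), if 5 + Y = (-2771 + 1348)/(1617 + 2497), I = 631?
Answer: 4114/12858941 ≈ 0.00031993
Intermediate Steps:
Y = -21993/4114 (Y = -5 + (-2771 + 1348)/(1617 + 2497) = -5 - 1423/4114 = -21993/4114 ≈ -5.3459)
1/(Y + (I + 2500)) = 1/(-21993/4114 + (631 + 2500)) = 1/(-21993/4114 + 3131) = 1/(12858941/4114) = 4114/12858941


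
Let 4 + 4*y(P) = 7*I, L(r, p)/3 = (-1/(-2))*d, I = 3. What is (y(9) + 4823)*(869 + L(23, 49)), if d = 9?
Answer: 34080385/8 ≈ 4.2600e+6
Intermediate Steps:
L(r, p) = 27/2 (L(r, p) = 3*(-1/(-2)*9) = 3*(-1*(-½)*9) = 3*((½)*9) = 3*(9/2) = 27/2)
y(P) = 17/4 (y(P) = -1 + (7*3)/4 = -1 + (¼)*21 = -1 + 21/4 = 17/4)
(y(9) + 4823)*(869 + L(23, 49)) = (17/4 + 4823)*(869 + 27/2) = (19309/4)*(1765/2) = 34080385/8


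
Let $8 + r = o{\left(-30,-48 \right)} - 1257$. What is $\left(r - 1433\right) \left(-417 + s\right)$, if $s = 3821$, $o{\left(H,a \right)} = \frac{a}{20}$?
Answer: $- \frac{45960808}{5} \approx -9.1922 \cdot 10^{6}$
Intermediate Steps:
$o{\left(H,a \right)} = \frac{a}{20}$ ($o{\left(H,a \right)} = a \frac{1}{20} = \frac{a}{20}$)
$r = - \frac{6337}{5}$ ($r = -8 + \left(\frac{1}{20} \left(-48\right) - 1257\right) = -8 - \frac{6297}{5} = - \frac{6337}{5} \approx -1267.4$)
$\left(r - 1433\right) \left(-417 + s\right) = \left(- \frac{6337}{5} - 1433\right) \left(-417 + 3821\right) = \left(- \frac{13502}{5}\right) 3404 = - \frac{45960808}{5}$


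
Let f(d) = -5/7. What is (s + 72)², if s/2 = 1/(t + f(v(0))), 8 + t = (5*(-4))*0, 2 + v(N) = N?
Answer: 19166884/3721 ≈ 5151.0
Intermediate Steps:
v(N) = -2 + N
t = -8 (t = -8 + (5*(-4))*0 = -8 - 20*0 = -8 + 0 = -8)
f(d) = -5/7 (f(d) = -5*⅐ = -5/7)
s = -14/61 (s = 2/(-8 - 5/7) = 2/(-61/7) = 2*(-7/61) = -14/61 ≈ -0.22951)
(s + 72)² = (-14/61 + 72)² = (4378/61)² = 19166884/3721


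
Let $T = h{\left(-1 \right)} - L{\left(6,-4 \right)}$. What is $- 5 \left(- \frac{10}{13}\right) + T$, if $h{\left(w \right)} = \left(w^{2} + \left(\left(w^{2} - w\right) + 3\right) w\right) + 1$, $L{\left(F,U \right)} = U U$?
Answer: $- \frac{197}{13} \approx -15.154$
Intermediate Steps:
$L{\left(F,U \right)} = U^{2}$
$h{\left(w \right)} = 1 + w^{2} + w \left(3 + w^{2} - w\right)$ ($h{\left(w \right)} = \left(w^{2} + \left(3 + w^{2} - w\right) w\right) + 1 = \left(w^{2} + w \left(3 + w^{2} - w\right)\right) + 1 = 1 + w^{2} + w \left(3 + w^{2} - w\right)$)
$T = -19$ ($T = \left(1 + \left(-1\right)^{3} + 3 \left(-1\right)\right) - \left(-4\right)^{2} = \left(1 - 1 - 3\right) - 16 = -3 - 16 = -19$)
$- 5 \left(- \frac{10}{13}\right) + T = - 5 \left(- \frac{10}{13}\right) - 19 = - 5 \left(\left(-10\right) \frac{1}{13}\right) - 19 = \left(-5\right) \left(- \frac{10}{13}\right) - 19 = \frac{50}{13} - 19 = - \frac{197}{13}$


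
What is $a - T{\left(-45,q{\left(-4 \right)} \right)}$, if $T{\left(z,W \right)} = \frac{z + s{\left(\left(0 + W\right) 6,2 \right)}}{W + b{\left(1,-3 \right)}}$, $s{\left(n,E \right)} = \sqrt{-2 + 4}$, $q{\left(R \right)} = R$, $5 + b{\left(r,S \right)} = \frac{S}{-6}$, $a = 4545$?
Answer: $\frac{77175}{17} + \frac{2 \sqrt{2}}{17} \approx 4539.9$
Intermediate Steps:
$b{\left(r,S \right)} = -5 - \frac{S}{6}$ ($b{\left(r,S \right)} = -5 + \frac{S}{-6} = -5 + S \left(- \frac{1}{6}\right) = -5 - \frac{S}{6}$)
$s{\left(n,E \right)} = \sqrt{2}$
$T{\left(z,W \right)} = \frac{z + \sqrt{2}}{- \frac{9}{2} + W}$ ($T{\left(z,W \right)} = \frac{z + \sqrt{2}}{W - \frac{9}{2}} = \frac{z + \sqrt{2}}{- \frac{9}{2} + W}$)
$a - T{\left(-45,q{\left(-4 \right)} \right)} = 4545 - \frac{2 \left(-45 + \sqrt{2}\right)}{-9 + 2 \left(-4\right)} = 4545 - \frac{2 \left(-45 + \sqrt{2}\right)}{-9 - 8} = 4545 - \frac{2 \left(-45 + \sqrt{2}\right)}{-17} = 4545 - 2 \left(- \frac{1}{17}\right) \left(-45 + \sqrt{2}\right) = 4545 - \left(\frac{90}{17} - \frac{2 \sqrt{2}}{17}\right) = \frac{77175}{17} + \frac{2 \sqrt{2}}{17}$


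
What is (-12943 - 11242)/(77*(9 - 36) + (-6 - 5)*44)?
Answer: 24185/2563 ≈ 9.4362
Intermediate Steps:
(-12943 - 11242)/(77*(9 - 36) + (-6 - 5)*44) = -24185/(77*(-27) - 11*44) = -24185/(-2079 - 484) = -24185/(-2563) = -24185*(-1/2563) = 24185/2563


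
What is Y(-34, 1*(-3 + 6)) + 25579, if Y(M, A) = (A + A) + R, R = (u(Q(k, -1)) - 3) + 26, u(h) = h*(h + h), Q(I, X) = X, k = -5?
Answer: 25610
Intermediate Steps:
u(h) = 2*h² (u(h) = h*(2*h) = 2*h²)
R = 25 (R = (2*(-1)² - 3) + 26 = (2*1 - 3) + 26 = (2 - 3) + 26 = -1 + 26 = 25)
Y(M, A) = 25 + 2*A (Y(M, A) = (A + A) + 25 = 2*A + 25 = 25 + 2*A)
Y(-34, 1*(-3 + 6)) + 25579 = (25 + 2*(1*(-3 + 6))) + 25579 = (25 + 2*(1*3)) + 25579 = (25 + 2*3) + 25579 = (25 + 6) + 25579 = 31 + 25579 = 25610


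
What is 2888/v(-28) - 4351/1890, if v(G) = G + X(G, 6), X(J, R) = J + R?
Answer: -567587/9450 ≈ -60.062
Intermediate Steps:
v(G) = 6 + 2*G (v(G) = G + (G + 6) = G + (6 + G) = 6 + 2*G)
2888/v(-28) - 4351/1890 = 2888/(6 + 2*(-28)) - 4351/1890 = 2888/(6 - 56) - 4351*1/1890 = 2888/(-50) - 4351/1890 = 2888*(-1/50) - 4351/1890 = -1444/25 - 4351/1890 = -567587/9450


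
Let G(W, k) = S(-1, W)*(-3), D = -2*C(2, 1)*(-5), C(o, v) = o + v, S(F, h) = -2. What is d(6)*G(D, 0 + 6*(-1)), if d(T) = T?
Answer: 36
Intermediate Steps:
D = 30 (D = -2*(2 + 1)*(-5) = -2*3*(-5) = -6*(-5) = 30)
G(W, k) = 6 (G(W, k) = -2*(-3) = 6)
d(6)*G(D, 0 + 6*(-1)) = 6*6 = 36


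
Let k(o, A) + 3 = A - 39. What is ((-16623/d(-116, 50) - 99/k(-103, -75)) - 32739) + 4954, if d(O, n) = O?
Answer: -41682405/1508 ≈ -27641.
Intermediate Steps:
k(o, A) = -42 + A (k(o, A) = -3 + (A - 39) = -3 + (-39 + A) = -42 + A)
((-16623/d(-116, 50) - 99/k(-103, -75)) - 32739) + 4954 = ((-16623/(-116) - 99/(-42 - 75)) - 32739) + 4954 = ((-16623*(-1/116) - 99/(-117)) - 32739) + 4954 = ((16623/116 - 99*(-1/117)) - 32739) + 4954 = ((16623/116 + 11/13) - 32739) + 4954 = (217375/1508 - 32739) + 4954 = -49153037/1508 + 4954 = -41682405/1508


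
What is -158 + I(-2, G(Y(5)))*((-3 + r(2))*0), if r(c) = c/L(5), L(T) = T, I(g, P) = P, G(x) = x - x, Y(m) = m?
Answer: -158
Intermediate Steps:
G(x) = 0
r(c) = c/5
-158 + I(-2, G(Y(5)))*((-3 + r(2))*0) = -158 + 0*((-3 + (1/5)*2)*0) = -158 + 0*((-3 + 2/5)*0) = -158 + 0*(-13/5*0) = -158 + 0*0 = -158 + 0 = -158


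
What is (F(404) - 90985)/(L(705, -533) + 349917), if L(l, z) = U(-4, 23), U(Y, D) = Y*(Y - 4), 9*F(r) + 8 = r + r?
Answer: -818065/3149541 ≈ -0.25974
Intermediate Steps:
F(r) = -8/9 + 2*r/9 (F(r) = -8/9 + (r + r)/9 = -8/9 + (2*r)/9 = -8/9 + 2*r/9)
U(Y, D) = Y*(-4 + Y)
L(l, z) = 32 (L(l, z) = -4*(-4 - 4) = -4*(-8) = 32)
(F(404) - 90985)/(L(705, -533) + 349917) = ((-8/9 + (2/9)*404) - 90985)/(32 + 349917) = ((-8/9 + 808/9) - 90985)/349949 = (800/9 - 90985)*(1/349949) = -818065/9*1/349949 = -818065/3149541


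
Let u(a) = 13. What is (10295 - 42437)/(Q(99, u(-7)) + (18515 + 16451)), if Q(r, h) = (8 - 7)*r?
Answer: -32142/35065 ≈ -0.91664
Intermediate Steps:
Q(r, h) = r (Q(r, h) = 1*r = r)
(10295 - 42437)/(Q(99, u(-7)) + (18515 + 16451)) = (10295 - 42437)/(99 + (18515 + 16451)) = -32142/(99 + 34966) = -32142/35065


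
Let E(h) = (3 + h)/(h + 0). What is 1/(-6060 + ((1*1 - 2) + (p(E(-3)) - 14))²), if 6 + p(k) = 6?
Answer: -1/5835 ≈ -0.00017138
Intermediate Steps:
E(h) = (3 + h)/h
p(k) = 0 (p(k) = -6 + 6 = 0)
1/(-6060 + ((1*1 - 2) + (p(E(-3)) - 14))²) = 1/(-6060 + ((1*1 - 2) + (0 - 14))²) = 1/(-6060 + ((1 - 2) - 14)²) = 1/(-6060 + (-1 - 14)²) = 1/(-6060 + (-15)²) = 1/(-6060 + 225) = 1/(-5835) = -1/5835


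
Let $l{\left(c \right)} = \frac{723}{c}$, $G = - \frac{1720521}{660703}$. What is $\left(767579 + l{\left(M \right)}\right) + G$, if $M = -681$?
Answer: $\frac{115120627016709}{149979581} \approx 7.6758 \cdot 10^{5}$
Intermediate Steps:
$G = - \frac{1720521}{660703}$ ($G = \left(-1720521\right) \frac{1}{660703} = - \frac{1720521}{660703} \approx -2.6041$)
$\left(767579 + l{\left(M \right)}\right) + G = \left(767579 + \frac{723}{-681}\right) - \frac{1720521}{660703} = \left(767579 + 723 \left(- \frac{1}{681}\right)\right) - \frac{1720521}{660703} = \left(767579 - \frac{241}{227}\right) - \frac{1720521}{660703} = \frac{174240192}{227} - \frac{1720521}{660703} = \frac{115120627016709}{149979581}$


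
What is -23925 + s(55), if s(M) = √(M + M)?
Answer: -23925 + √110 ≈ -23915.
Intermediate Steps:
s(M) = √2*√M (s(M) = √(2*M) = √2*√M)
-23925 + s(55) = -23925 + √2*√55 = -23925 + √110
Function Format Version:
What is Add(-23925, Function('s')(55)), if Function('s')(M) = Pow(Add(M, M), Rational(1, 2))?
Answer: Add(-23925, Pow(110, Rational(1, 2))) ≈ -23915.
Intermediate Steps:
Function('s')(M) = Mul(Pow(2, Rational(1, 2)), Pow(M, Rational(1, 2))) (Function('s')(M) = Pow(Mul(2, M), Rational(1, 2)) = Mul(Pow(2, Rational(1, 2)), Pow(M, Rational(1, 2))))
Add(-23925, Function('s')(55)) = Add(-23925, Mul(Pow(2, Rational(1, 2)), Pow(55, Rational(1, 2)))) = Add(-23925, Pow(110, Rational(1, 2)))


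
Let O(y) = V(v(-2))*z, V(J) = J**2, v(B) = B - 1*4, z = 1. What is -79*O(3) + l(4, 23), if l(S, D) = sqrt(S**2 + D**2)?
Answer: -2844 + sqrt(545) ≈ -2820.7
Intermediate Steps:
v(B) = -4 + B (v(B) = B - 4 = -4 + B)
O(y) = 36 (O(y) = (-4 - 2)**2*1 = (-6)**2*1 = 36*1 = 36)
l(S, D) = sqrt(D**2 + S**2)
-79*O(3) + l(4, 23) = -79*36 + sqrt(23**2 + 4**2) = -2844 + sqrt(529 + 16) = -2844 + sqrt(545)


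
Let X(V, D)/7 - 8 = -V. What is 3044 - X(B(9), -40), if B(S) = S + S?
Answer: 3114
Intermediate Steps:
B(S) = 2*S
X(V, D) = 56 - 7*V (X(V, D) = 56 + 7*(-V) = 56 - 7*V)
3044 - X(B(9), -40) = 3044 - (56 - 14*9) = 3044 - (56 - 7*18) = 3044 - (56 - 126) = 3044 - 1*(-70) = 3044 + 70 = 3114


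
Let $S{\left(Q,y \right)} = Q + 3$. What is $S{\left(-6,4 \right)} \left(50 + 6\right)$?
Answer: $-168$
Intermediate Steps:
$S{\left(Q,y \right)} = 3 + Q$
$S{\left(-6,4 \right)} \left(50 + 6\right) = \left(3 - 6\right) \left(50 + 6\right) = \left(-3\right) 56 = -168$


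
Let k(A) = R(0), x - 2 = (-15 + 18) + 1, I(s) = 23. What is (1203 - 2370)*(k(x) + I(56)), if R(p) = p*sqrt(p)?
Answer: -26841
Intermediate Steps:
R(p) = p**(3/2)
x = 6 (x = 2 + ((-15 + 18) + 1) = 2 + (3 + 1) = 2 + 4 = 6)
k(A) = 0 (k(A) = 0**(3/2) = 0)
(1203 - 2370)*(k(x) + I(56)) = (1203 - 2370)*(0 + 23) = -1167*23 = -26841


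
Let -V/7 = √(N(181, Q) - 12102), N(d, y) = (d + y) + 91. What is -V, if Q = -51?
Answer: 763*I ≈ 763.0*I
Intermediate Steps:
N(d, y) = 91 + d + y
V = -763*I (V = -7*√((91 + 181 - 51) - 12102) = -7*√(221 - 12102) = -763*I ≈ -763.0*I)
-V = -(-763)*I = 763*I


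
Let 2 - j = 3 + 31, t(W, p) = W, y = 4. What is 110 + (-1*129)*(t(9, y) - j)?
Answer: -5179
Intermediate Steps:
j = -32 (j = 2 - (3 + 31) = 2 - 1*34 = 2 - 34 = -32)
110 + (-1*129)*(t(9, y) - j) = 110 + (-1*129)*(9 - 1*(-32)) = 110 - 129*(9 + 32) = 110 - 129*41 = 110 - 5289 = -5179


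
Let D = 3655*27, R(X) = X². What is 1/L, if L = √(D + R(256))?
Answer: √164221/164221 ≈ 0.0024677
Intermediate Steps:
D = 98685
L = √164221 (L = √(98685 + 256²) = √(98685 + 65536) = √164221 ≈ 405.24)
1/L = 1/(√164221) = √164221/164221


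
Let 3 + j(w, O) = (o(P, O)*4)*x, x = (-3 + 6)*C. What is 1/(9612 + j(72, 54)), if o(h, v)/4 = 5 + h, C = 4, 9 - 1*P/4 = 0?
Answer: 1/17481 ≈ 5.7205e-5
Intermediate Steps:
P = 36 (P = 36 - 4*0 = 36 + 0 = 36)
o(h, v) = 20 + 4*h (o(h, v) = 4*(5 + h) = 20 + 4*h)
x = 12 (x = (-3 + 6)*4 = 3*4 = 12)
j(w, O) = 7869 (j(w, O) = -3 + ((20 + 4*36)*4)*12 = -3 + ((20 + 144)*4)*12 = -3 + (164*4)*12 = -3 + 656*12 = -3 + 7872 = 7869)
1/(9612 + j(72, 54)) = 1/(9612 + 7869) = 1/17481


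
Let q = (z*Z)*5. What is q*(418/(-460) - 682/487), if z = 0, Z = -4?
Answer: 0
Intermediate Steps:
q = 0 (q = (0*(-4))*5 = 0*5 = 0)
q*(418/(-460) - 682/487) = 0*(418/(-460) - 682/487) = 0*(418*(-1/460) - 682*1/487) = 0*(-209/230 - 682/487) = 0*(-258643/112010) = 0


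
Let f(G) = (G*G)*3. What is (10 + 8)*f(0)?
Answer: 0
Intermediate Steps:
f(G) = 3*G² (f(G) = G²*3 = 3*G²)
(10 + 8)*f(0) = (10 + 8)*(3*0²) = 18*(3*0) = 18*0 = 0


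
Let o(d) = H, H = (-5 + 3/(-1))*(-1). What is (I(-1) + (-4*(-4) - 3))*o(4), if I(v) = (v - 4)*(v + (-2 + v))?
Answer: 264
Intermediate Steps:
I(v) = (-4 + v)*(-2 + 2*v)
H = 8 (H = (-5 + 3*(-1))*(-1) = (-5 - 3)*(-1) = -8*(-1) = 8)
o(d) = 8
(I(-1) + (-4*(-4) - 3))*o(4) = ((8 - 10*(-1) + 2*(-1)²) + (-4*(-4) - 3))*8 = ((8 + 10 + 2*1) + (16 - 3))*8 = ((8 + 10 + 2) + 13)*8 = (20 + 13)*8 = 33*8 = 264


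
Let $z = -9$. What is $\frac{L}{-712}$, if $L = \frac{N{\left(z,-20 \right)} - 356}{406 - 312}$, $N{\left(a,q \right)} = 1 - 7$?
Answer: $\frac{181}{33464} \approx 0.0054088$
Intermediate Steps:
$N{\left(a,q \right)} = -6$ ($N{\left(a,q \right)} = 1 - 7 = -6$)
$L = - \frac{181}{47}$ ($L = \frac{-6 - 356}{406 - 312} = - \frac{362}{94} = \left(-362\right) \frac{1}{94} = - \frac{181}{47} \approx -3.8511$)
$\frac{L}{-712} = - \frac{181}{47 \left(-712\right)} = \left(- \frac{181}{47}\right) \left(- \frac{1}{712}\right) = \frac{181}{33464}$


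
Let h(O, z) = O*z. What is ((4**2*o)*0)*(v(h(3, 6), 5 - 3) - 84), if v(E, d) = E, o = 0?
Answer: 0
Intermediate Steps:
((4**2*o)*0)*(v(h(3, 6), 5 - 3) - 84) = ((4**2*0)*0)*(3*6 - 84) = ((16*0)*0)*(18 - 84) = (0*0)*(-66) = 0*(-66) = 0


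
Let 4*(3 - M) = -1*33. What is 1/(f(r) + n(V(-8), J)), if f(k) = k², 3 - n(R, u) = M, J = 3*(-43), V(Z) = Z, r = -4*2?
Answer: 4/223 ≈ 0.017937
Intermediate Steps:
r = -8
J = -129
M = 45/4 (M = 3 - (-1)*33/4 = 3 - ¼*(-33) = 3 + 33/4 = 45/4 ≈ 11.250)
n(R, u) = -33/4 (n(R, u) = 3 - 1*45/4 = 3 - 45/4 = -33/4)
1/(f(r) + n(V(-8), J)) = 1/((-8)² - 33/4) = 1/(64 - 33/4) = 1/(223/4) = 4/223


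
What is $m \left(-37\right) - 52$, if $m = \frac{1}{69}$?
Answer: $- \frac{3625}{69} \approx -52.536$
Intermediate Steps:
$m = \frac{1}{69} \approx 0.014493$
$m \left(-37\right) - 52 = \frac{1}{69} \left(-37\right) - 52 = - \frac{37}{69} - 52 = - \frac{3625}{69}$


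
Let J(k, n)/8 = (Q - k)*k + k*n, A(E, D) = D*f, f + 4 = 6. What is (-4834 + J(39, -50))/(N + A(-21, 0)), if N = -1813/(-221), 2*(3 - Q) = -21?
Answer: -6274190/1813 ≈ -3460.7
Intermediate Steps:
Q = 27/2 (Q = 3 - 1/2*(-21) = 3 + 21/2 = 27/2 ≈ 13.500)
f = 2 (f = -4 + 6 = 2)
A(E, D) = 2*D (A(E, D) = D*2 = 2*D)
N = 1813/221 (N = -1813*(-1/221) = 1813/221 ≈ 8.2036)
J(k, n) = 8*k*n + 8*k*(27/2 - k) (J(k, n) = 8*((27/2 - k)*k + k*n) = 8*(k*(27/2 - k) + k*n) = 8*(k*n + k*(27/2 - k)) = 8*k*n + 8*k*(27/2 - k))
(-4834 + J(39, -50))/(N + A(-21, 0)) = (-4834 + 4*39*(27 - 2*39 + 2*(-50)))/(1813/221 + 2*0) = (-4834 + 4*39*(27 - 78 - 100))/(1813/221 + 0) = (-4834 + 4*39*(-151))/(1813/221) = (-4834 - 23556)*(221/1813) = -28390*221/1813 = -6274190/1813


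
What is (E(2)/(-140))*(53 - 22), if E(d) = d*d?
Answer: -31/35 ≈ -0.88571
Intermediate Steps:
E(d) = d**2
(E(2)/(-140))*(53 - 22) = (2**2/(-140))*(53 - 22) = (4*(-1/140))*31 = -1/35*31 = -31/35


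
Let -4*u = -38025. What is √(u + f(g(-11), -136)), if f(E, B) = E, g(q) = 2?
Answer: √38033/2 ≈ 97.510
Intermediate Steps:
u = 38025/4 (u = -¼*(-38025) = 38025/4 ≈ 9506.3)
√(u + f(g(-11), -136)) = √(38025/4 + 2) = √(38033/4) = √38033/2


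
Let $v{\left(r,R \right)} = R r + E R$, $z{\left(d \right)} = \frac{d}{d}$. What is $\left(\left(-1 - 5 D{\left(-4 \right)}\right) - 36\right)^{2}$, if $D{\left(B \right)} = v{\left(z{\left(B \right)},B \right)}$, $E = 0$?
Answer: $289$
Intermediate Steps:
$z{\left(d \right)} = 1$
$v{\left(r,R \right)} = R r$ ($v{\left(r,R \right)} = R r + 0 R = R r + 0 = R r$)
$D{\left(B \right)} = B$ ($D{\left(B \right)} = B 1 = B$)
$\left(\left(-1 - 5 D{\left(-4 \right)}\right) - 36\right)^{2} = \left(\left(-1 - -20\right) - 36\right)^{2} = \left(\left(-1 + 20\right) - 36\right)^{2} = \left(19 - 36\right)^{2} = \left(-17\right)^{2} = 289$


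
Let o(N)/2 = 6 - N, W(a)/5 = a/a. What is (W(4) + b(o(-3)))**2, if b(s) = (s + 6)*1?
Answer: 841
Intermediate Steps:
W(a) = 5 (W(a) = 5*(a/a) = 5*1 = 5)
o(N) = 12 - 2*N (o(N) = 2*(6 - N) = 12 - 2*N)
b(s) = 6 + s (b(s) = (6 + s)*1 = 6 + s)
(W(4) + b(o(-3)))**2 = (5 + (6 + (12 - 2*(-3))))**2 = (5 + (6 + (12 + 6)))**2 = (5 + (6 + 18))**2 = (5 + 24)**2 = 29**2 = 841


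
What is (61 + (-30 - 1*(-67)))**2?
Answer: 9604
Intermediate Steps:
(61 + (-30 - 1*(-67)))**2 = (61 + (-30 + 67))**2 = (61 + 37)**2 = 98**2 = 9604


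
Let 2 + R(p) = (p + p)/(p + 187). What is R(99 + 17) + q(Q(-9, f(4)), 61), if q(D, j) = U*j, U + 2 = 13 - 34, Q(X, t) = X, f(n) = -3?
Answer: -425483/303 ≈ -1404.2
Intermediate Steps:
U = -23 (U = -2 + (13 - 34) = -2 - 21 = -23)
R(p) = -2 + 2*p/(187 + p) (R(p) = -2 + (p + p)/(p + 187) = -2 + (2*p)/(187 + p) = -2 + 2*p/(187 + p))
q(D, j) = -23*j
R(99 + 17) + q(Q(-9, f(4)), 61) = -374/(187 + (99 + 17)) - 23*61 = -374/(187 + 116) - 1403 = -374/303 - 1403 = -425483/303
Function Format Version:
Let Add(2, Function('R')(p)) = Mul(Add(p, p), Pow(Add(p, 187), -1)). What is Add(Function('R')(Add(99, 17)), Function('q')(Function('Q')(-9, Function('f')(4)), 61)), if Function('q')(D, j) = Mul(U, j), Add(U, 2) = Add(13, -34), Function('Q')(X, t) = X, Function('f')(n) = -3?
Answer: Rational(-425483, 303) ≈ -1404.2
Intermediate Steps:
U = -23 (U = Add(-2, Add(13, -34)) = Add(-2, -21) = -23)
Function('R')(p) = Add(-2, Mul(2, p, Pow(Add(187, p), -1))) (Function('R')(p) = Add(-2, Mul(Add(p, p), Pow(Add(p, 187), -1))) = Add(-2, Mul(Mul(2, p), Pow(Add(187, p), -1))) = Add(-2, Mul(2, p, Pow(Add(187, p), -1))))
Function('q')(D, j) = Mul(-23, j)
Add(Function('R')(Add(99, 17)), Function('q')(Function('Q')(-9, Function('f')(4)), 61)) = Add(Mul(-374, Pow(Add(187, Add(99, 17)), -1)), Mul(-23, 61)) = Add(Mul(-374, Pow(Add(187, 116), -1)), -1403) = Add(Mul(-374, Pow(303, -1)), -1403) = Add(Mul(-374, Rational(1, 303)), -1403) = Add(Rational(-374, 303), -1403) = Rational(-425483, 303)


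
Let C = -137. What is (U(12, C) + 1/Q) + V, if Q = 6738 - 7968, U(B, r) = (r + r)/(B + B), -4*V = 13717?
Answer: -4232021/1230 ≈ -3440.7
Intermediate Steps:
V = -13717/4 (V = -¼*13717 = -13717/4 ≈ -3429.3)
U(B, r) = r/B (U(B, r) = (2*r)/((2*B)) = (2*r)*(1/(2*B)) = r/B)
Q = -1230
(U(12, C) + 1/Q) + V = (-137/12 + 1/(-1230)) - 13717/4 = (-137*1/12 - 1/1230) - 13717/4 = (-137/12 - 1/1230) - 13717/4 = -28087/2460 - 13717/4 = -4232021/1230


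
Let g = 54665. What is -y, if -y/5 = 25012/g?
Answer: 1924/841 ≈ 2.2878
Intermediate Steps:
y = -1924/841 (y = -125060/54665 = -5*1924/4205 = -1924/841 ≈ -2.2878)
-y = -1*(-1924/841) = 1924/841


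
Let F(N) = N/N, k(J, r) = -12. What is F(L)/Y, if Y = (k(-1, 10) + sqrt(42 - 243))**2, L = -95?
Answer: (12 - I*sqrt(201))**(-2) ≈ -0.00047889 + 0.0028587*I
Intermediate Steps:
F(N) = 1
Y = (-12 + I*sqrt(201))**2 (Y = (-12 + sqrt(42 - 243))**2 = (-12 + sqrt(-201))**2 = (-12 + I*sqrt(201))**2 ≈ -57.0 - 340.26*I)
F(L)/Y = 1/(12 - I*sqrt(201))**2 = (12 - I*sqrt(201))**(-2)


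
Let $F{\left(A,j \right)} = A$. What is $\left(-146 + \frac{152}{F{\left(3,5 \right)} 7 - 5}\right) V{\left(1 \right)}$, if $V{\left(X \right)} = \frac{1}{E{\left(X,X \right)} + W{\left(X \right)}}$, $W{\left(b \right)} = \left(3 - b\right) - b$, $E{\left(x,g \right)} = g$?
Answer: $- \frac{273}{4} \approx -68.25$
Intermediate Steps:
$W{\left(b \right)} = 3 - 2 b$
$V{\left(X \right)} = \frac{1}{3 - X}$ ($V{\left(X \right)} = \frac{1}{X - \left(-3 + 2 X\right)} = \frac{1}{3 - X}$)
$\left(-146 + \frac{152}{F{\left(3,5 \right)} 7 - 5}\right) V{\left(1 \right)} = \frac{-146 + \frac{152}{3 \cdot 7 - 5}}{3 - 1} = \frac{-146 + \frac{152}{21 - 5}}{3 - 1} = \frac{-146 + \frac{152}{16}}{2} = \left(-146 + 152 \cdot \frac{1}{16}\right) \frac{1}{2} = \left(-146 + \frac{19}{2}\right) \frac{1}{2} = \left(- \frac{273}{2}\right) \frac{1}{2} = - \frac{273}{4}$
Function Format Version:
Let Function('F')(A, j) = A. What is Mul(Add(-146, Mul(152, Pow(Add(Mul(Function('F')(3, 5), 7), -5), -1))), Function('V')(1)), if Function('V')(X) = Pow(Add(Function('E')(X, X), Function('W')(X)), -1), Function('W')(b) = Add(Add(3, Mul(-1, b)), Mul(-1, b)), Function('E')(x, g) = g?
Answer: Rational(-273, 4) ≈ -68.250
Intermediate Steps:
Function('W')(b) = Add(3, Mul(-2, b))
Function('V')(X) = Pow(Add(3, Mul(-1, X)), -1) (Function('V')(X) = Pow(Add(X, Add(3, Mul(-2, X))), -1) = Pow(Add(3, Mul(-1, X)), -1))
Mul(Add(-146, Mul(152, Pow(Add(Mul(Function('F')(3, 5), 7), -5), -1))), Function('V')(1)) = Mul(Add(-146, Mul(152, Pow(Add(Mul(3, 7), -5), -1))), Pow(Add(3, Mul(-1, 1)), -1)) = Mul(Add(-146, Mul(152, Pow(Add(21, -5), -1))), Pow(Add(3, -1), -1)) = Mul(Add(-146, Mul(152, Pow(16, -1))), Pow(2, -1)) = Mul(Add(-146, Mul(152, Rational(1, 16))), Rational(1, 2)) = Mul(Add(-146, Rational(19, 2)), Rational(1, 2)) = Mul(Rational(-273, 2), Rational(1, 2)) = Rational(-273, 4)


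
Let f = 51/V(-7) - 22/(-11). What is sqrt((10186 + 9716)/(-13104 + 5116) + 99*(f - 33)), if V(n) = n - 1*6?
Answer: I*sqrt(9327459516414)/51922 ≈ 58.821*I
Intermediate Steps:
V(n) = -6 + n (V(n) = n - 6 = -6 + n)
f = -25/13 (f = 51/(-6 - 7) - 22/(-11) = 51/(-13) - 22*(-1/11) = 51*(-1/13) + 2 = -51/13 + 2 = -25/13 ≈ -1.9231)
sqrt((10186 + 9716)/(-13104 + 5116) + 99*(f - 33)) = sqrt((10186 + 9716)/(-13104 + 5116) + 99*(-25/13 - 33)) = sqrt(19902/(-7988) + 99*(-454/13)) = sqrt(19902*(-1/7988) - 44946/13) = sqrt(-9951/3994 - 44946/13) = sqrt(-179643687/51922) = I*sqrt(9327459516414)/51922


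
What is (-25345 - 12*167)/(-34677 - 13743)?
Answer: 27349/48420 ≈ 0.56483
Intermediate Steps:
(-25345 - 12*167)/(-34677 - 13743) = (-25345 - 2004)/(-48420) = -27349*(-1/48420) = 27349/48420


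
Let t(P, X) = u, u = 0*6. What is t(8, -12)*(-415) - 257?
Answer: -257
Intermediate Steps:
u = 0
t(P, X) = 0
t(8, -12)*(-415) - 257 = 0*(-415) - 257 = 0 - 257 = -257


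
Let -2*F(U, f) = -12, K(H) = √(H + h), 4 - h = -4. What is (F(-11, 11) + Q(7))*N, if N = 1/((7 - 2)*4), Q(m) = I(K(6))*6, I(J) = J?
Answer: 3/10 + 3*√14/10 ≈ 1.4225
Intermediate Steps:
h = 8 (h = 4 - 1*(-4) = 4 + 4 = 8)
K(H) = √(8 + H) (K(H) = √(H + 8) = √(8 + H))
F(U, f) = 6 (F(U, f) = -½*(-12) = 6)
Q(m) = 6*√14 (Q(m) = √(8 + 6)*6 = √14*6 = 6*√14)
N = 1/20 (N = 1/(5*4) = 1/20 ≈ 0.050000)
(F(-11, 11) + Q(7))*N = (6 + 6*√14)*(1/20) = 3/10 + 3*√14/10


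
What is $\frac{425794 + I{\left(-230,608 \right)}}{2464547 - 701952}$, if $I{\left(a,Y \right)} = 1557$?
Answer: $\frac{427351}{1762595} \approx 0.24246$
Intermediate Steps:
$\frac{425794 + I{\left(-230,608 \right)}}{2464547 - 701952} = \frac{425794 + 1557}{2464547 - 701952} = \frac{427351}{2464547 - 701952} = \frac{427351}{1762595}$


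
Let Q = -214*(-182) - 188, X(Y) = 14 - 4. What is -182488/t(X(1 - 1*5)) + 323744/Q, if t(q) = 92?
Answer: -220107826/111435 ≈ -1975.2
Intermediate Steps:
X(Y) = 10
Q = 38760 (Q = 38948 - 188 = 38760)
-182488/t(X(1 - 1*5)) + 323744/Q = -182488/92 + 323744/38760 = -182488*1/92 + 323744*(1/38760) = -45622/23 + 40468/4845 = -220107826/111435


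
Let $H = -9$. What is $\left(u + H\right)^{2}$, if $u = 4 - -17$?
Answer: $144$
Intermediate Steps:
$u = 21$ ($u = 4 + 17 = 21$)
$\left(u + H\right)^{2} = \left(21 - 9\right)^{2} = 12^{2} = 144$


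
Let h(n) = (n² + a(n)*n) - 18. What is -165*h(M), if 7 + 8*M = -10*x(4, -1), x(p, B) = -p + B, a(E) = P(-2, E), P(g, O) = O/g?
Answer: 75075/128 ≈ 586.52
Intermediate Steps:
a(E) = -E/2 (a(E) = E/(-2) = E*(-½) = -E/2)
x(p, B) = B - p
M = 43/8 (M = -7/8 + (-10*(-1 - 1*4))/8 = -7/8 + (-10*(-1 - 4))/8 = -7/8 + (-10*(-5))/8 = -7/8 + (⅛)*50 = -7/8 + 25/4 = 43/8 ≈ 5.3750)
h(n) = -18 + n²/2 (h(n) = (n² + (-n/2)*n) - 18 = (n² - n²/2) - 18 = n²/2 - 18 = -18 + n²/2)
-165*h(M) = -165*(-18 + (43/8)²/2) = -165*(-18 + (½)*(1849/64)) = -165*(-18 + 1849/128) = -165*(-455/128) = 75075/128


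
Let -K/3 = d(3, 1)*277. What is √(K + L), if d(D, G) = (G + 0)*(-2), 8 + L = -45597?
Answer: I*√43943 ≈ 209.63*I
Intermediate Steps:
L = -45605 (L = -8 - 45597 = -45605)
d(D, G) = -2*G (d(D, G) = G*(-2) = -2*G)
K = 1662 (K = -3*(-2*1)*277 = -(-6)*277 = -3*(-554) = 1662)
√(K + L) = √(1662 - 45605) = √(-43943) = I*√43943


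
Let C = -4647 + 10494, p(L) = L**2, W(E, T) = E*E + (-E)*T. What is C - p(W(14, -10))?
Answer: -107049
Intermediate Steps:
W(E, T) = E**2 - E*T
C = 5847
C - p(W(14, -10)) = 5847 - (14*(14 - 1*(-10)))**2 = 5847 - (14*(14 + 10))**2 = 5847 - (14*24)**2 = 5847 - 1*336**2 = 5847 - 1*112896 = 5847 - 112896 = -107049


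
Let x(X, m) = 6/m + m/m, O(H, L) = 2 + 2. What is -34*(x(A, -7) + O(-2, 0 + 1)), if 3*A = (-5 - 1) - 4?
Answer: -986/7 ≈ -140.86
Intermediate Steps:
A = -10/3 (A = ((-5 - 1) - 4)/3 = (-6 - 4)/3 = (1/3)*(-10) = -10/3 ≈ -3.3333)
O(H, L) = 4
x(X, m) = 1 + 6/m (x(X, m) = 6/m + 1 = 1 + 6/m)
-34*(x(A, -7) + O(-2, 0 + 1)) = -34*((6 - 7)/(-7) + 4) = -34*(-1/7*(-1) + 4) = -34*(1/7 + 4) = -34*29/7 = -986/7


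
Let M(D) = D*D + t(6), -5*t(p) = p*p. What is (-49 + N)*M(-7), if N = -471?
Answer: -21736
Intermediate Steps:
t(p) = -p²/5 (t(p) = -p*p/5 = -p²/5)
M(D) = -36/5 + D² (M(D) = D*D - ⅕*6² = D² - ⅕*36 = D² - 36/5 = -36/5 + D²)
(-49 + N)*M(-7) = (-49 - 471)*(-36/5 + (-7)²) = -520*(-36/5 + 49) = -520*209/5 = -21736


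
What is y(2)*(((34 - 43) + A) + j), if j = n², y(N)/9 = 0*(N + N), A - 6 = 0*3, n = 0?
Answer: 0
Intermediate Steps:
A = 6 (A = 6 + 0*3 = 6 + 0 = 6)
y(N) = 0 (y(N) = 9*(0*(N + N)) = 9*(0*(2*N)) = 9*0 = 0)
j = 0 (j = 0² = 0)
y(2)*(((34 - 43) + A) + j) = 0*(((34 - 43) + 6) + 0) = 0*((-9 + 6) + 0) = 0*(-3 + 0) = 0*(-3) = 0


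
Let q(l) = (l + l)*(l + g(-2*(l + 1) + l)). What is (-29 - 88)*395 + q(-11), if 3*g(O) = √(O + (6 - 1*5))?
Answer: -45973 - 22*√10/3 ≈ -45996.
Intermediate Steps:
g(O) = √(1 + O)/3 (g(O) = √(O + (6 - 1*5))/3 = √(O + (6 - 5))/3 = √(O + 1)/3 = √(1 + O)/3)
q(l) = 2*l*(l + √(-1 - l)/3) (q(l) = (l + l)*(l + √(1 + (-2*(l + 1) + l))/3) = (2*l)*(l + √(1 + (-2*(1 + l) + l))/3) = (2*l)*(l + √(1 + ((-2 - 2*l) + l))/3) = (2*l)*(l + √(1 + (-2 - l))/3) = (2*l)*(l + √(-1 - l)/3) = 2*l*(l + √(-1 - l)/3))
(-29 - 88)*395 + q(-11) = (-29 - 88)*395 + (⅔)*(-11)*(√(-1 - 1*(-11)) + 3*(-11)) = -117*395 + (⅔)*(-11)*(√(-1 + 11) - 33) = -46215 + (⅔)*(-11)*(√10 - 33) = -46215 + (⅔)*(-11)*(-33 + √10) = -46215 + (242 - 22*√10/3) = -45973 - 22*√10/3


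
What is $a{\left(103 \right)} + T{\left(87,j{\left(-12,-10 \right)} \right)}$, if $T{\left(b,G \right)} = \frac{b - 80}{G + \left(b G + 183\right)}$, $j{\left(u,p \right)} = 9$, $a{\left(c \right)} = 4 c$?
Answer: $\frac{401707}{975} \approx 412.01$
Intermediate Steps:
$T{\left(b,G \right)} = \frac{-80 + b}{183 + G + G b}$ ($T{\left(b,G \right)} = \frac{b - 80}{G + \left(G b + 183\right)} = \frac{-80 + b}{G + \left(183 + G b\right)} = \frac{-80 + b}{183 + G + G b}$)
$a{\left(103 \right)} + T{\left(87,j{\left(-12,-10 \right)} \right)} = 4 \cdot 103 + \frac{-80 + 87}{183 + 9 + 9 \cdot 87} = 412 + \frac{1}{183 + 9 + 783} \cdot 7 = 412 + \frac{1}{975} \cdot 7 = 412 + \frac{7}{975} = \frac{401707}{975}$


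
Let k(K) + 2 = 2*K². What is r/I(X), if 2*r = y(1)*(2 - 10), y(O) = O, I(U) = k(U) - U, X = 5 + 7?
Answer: -2/137 ≈ -0.014599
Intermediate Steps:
k(K) = -2 + 2*K²
X = 12
I(U) = -2 - U + 2*U² (I(U) = (-2 + 2*U²) - U = -2 - U + 2*U²)
r = -4 (r = (1*(2 - 10))/2 = (1*(-8))/2 = (½)*(-8) = -4)
r/I(X) = -4/(-2 - 1*12 + 2*12²) = -4/(-2 - 12 + 2*144) = -4/(-2 - 12 + 288) = -4/274 = -4*1/274 = -2/137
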